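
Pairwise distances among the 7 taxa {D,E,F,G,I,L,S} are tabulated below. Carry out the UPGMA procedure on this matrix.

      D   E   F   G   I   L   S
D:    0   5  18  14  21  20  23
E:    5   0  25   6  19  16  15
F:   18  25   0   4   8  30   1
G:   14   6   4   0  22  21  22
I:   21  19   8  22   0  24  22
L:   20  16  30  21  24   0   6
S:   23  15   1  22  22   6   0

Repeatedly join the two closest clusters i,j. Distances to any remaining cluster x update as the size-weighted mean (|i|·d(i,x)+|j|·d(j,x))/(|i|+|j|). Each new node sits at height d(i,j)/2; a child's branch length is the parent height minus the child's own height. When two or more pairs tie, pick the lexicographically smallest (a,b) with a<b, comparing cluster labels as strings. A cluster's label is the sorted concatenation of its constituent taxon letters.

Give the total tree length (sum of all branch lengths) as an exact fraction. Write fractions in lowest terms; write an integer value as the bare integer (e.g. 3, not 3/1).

1. join F+S (d=1) ⇒ FS; edges |F|=1/2, |S|=1/2
  updated: d(D,FS)=41/2, d(E,FS)=20, d(FS,G)=13, d(FS,I)=15, d(FS,L)=18
2. join D+E (d=5) ⇒ DE; edges |D|=5/2, |E|=5/2
  updated: d(DE,FS)=81/4, d(DE,G)=10, d(DE,I)=20, d(DE,L)=18
3. join DE+G (d=10) ⇒ DEG; edges |DE|=5/2, |G|=5
  updated: d(DEG,FS)=107/6, d(DEG,I)=62/3, d(DEG,L)=19
4. join FS+I (d=15) ⇒ FIS; edges |FS|=7, |I|=15/2
  updated: d(DEG,FIS)=169/9, d(FIS,L)=20
5. join DEG+FIS (d=169/9) ⇒ DEFGIS; edges |DEG|=79/18, |FIS|=17/9
  updated: d(DEFGIS,L)=39/2
6. join DEFGIS+L (d=39/2) ⇒ DEFGILS; edges |DEFGIS|=13/36, |L|=39/4
final tree: ((((D:5/2,E:5/2):5/2,G:5):79/18,((F:1/2,S:1/2):7,I:15/2):17/9):13/36,L:39/4)
total length: 799/18

799/18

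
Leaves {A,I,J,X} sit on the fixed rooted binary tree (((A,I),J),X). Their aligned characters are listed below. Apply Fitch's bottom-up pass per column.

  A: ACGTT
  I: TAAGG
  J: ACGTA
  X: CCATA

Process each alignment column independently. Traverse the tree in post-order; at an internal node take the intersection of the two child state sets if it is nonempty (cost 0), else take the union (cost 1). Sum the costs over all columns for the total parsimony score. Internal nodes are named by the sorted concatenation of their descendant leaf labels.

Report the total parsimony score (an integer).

AI@0: {A} ∪ {T} = {A,T} (union, +1)
AIJ@0: {A,T} ∩ {A} = {A} (intersection, +0)
AIJX@0: {A} ∪ {C} = {A,C} (union, +1)
AI@1: {C} ∪ {A} = {A,C} (union, +1)
AIJ@1: {A,C} ∩ {C} = {C} (intersection, +0)
AIJX@1: {C} ∩ {C} = {C} (intersection, +0)
AI@2: {G} ∪ {A} = {A,G} (union, +1)
AIJ@2: {A,G} ∩ {G} = {G} (intersection, +0)
AIJX@2: {G} ∪ {A} = {A,G} (union, +1)
AI@3: {T} ∪ {G} = {G,T} (union, +1)
AIJ@3: {G,T} ∩ {T} = {T} (intersection, +0)
AIJX@3: {T} ∩ {T} = {T} (intersection, +0)
AI@4: {T} ∪ {G} = {G,T} (union, +1)
AIJ@4: {G,T} ∪ {A} = {A,G,T} (union, +1)
AIJX@4: {A,G,T} ∩ {A} = {A} (intersection, +0)
per-site changes: [2, 1, 2, 1, 2]; total = 8

8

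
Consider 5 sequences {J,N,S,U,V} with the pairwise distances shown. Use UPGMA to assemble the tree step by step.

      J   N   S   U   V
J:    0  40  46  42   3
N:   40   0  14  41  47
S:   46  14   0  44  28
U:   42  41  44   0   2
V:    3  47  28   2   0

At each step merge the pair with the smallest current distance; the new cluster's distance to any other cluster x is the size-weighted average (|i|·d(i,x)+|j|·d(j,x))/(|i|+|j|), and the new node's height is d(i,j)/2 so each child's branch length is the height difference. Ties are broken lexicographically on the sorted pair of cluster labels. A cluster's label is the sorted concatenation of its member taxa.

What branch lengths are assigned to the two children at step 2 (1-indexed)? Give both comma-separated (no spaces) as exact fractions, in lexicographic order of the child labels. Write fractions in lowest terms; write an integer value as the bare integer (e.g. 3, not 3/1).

1. join U+V (d=2) ⇒ UV; edges |U|=1, |V|=1
  updated: d(J,UV)=45/2, d(N,UV)=44, d(S,UV)=36
2. join N+S (d=14) ⇒ NS; edges |N|=7, |S|=7
  updated: d(J,NS)=43, d(NS,UV)=40
3. join J+UV (d=45/2) ⇒ JUV; edges |J|=45/4, |UV|=41/4
  updated: d(JUV,NS)=41
4. join JUV+NS (d=41) ⇒ JNSUV; edges |JUV|=37/4, |NS|=27/2
final tree: ((J:45/4,(U:1,V:1):41/4):37/4,(N:7,S:7):27/2)
total length: 241/4

7,7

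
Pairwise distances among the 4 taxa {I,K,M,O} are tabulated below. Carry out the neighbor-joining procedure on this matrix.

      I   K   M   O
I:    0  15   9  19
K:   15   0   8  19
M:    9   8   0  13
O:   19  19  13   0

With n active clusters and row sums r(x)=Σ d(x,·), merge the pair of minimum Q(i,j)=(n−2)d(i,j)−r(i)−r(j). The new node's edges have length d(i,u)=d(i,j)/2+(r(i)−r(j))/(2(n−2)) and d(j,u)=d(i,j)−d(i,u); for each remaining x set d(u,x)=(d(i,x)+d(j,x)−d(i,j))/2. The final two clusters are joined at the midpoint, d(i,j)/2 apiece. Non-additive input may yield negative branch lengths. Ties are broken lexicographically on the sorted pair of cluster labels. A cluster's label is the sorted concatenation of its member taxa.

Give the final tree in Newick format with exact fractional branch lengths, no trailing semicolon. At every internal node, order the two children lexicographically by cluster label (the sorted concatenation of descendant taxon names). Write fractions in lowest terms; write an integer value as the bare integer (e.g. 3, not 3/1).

(((I:15/2,O:23/2):1/2,K:7):1/2,M:1/2)

step 1: merge (I,O) at d=19, Q=-56; branch lengths I→15/2, O→23/2; new cluster IO
  updated: d(IO,K)=15/2, d(IO,M)=3/2
step 2: merge (IO,K) at d=15/2, Q=-17; branch lengths IO→1/2, K→7; new cluster IKO
  updated: d(IKO,M)=1
step 3: merge (IKO,M) at d=1; branch lengths IKO→1/2, M→1/2; new cluster IKMO
final tree: (((I:15/2,O:23/2):1/2,K:7):1/2,M:1/2)
total length: 55/2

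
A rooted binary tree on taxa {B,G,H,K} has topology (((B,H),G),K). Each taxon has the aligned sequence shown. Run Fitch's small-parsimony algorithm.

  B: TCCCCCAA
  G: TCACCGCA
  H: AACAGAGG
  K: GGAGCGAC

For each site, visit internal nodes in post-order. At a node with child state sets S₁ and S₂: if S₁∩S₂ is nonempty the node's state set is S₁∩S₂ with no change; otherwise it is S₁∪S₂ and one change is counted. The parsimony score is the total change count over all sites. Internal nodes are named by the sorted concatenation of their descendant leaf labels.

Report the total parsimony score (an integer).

BH@0: {T} ∪ {A} = {A,T} (union, +1)
BGH@0: {A,T} ∩ {T} = {T} (intersection, +0)
BGHK@0: {T} ∪ {G} = {G,T} (union, +1)
BH@1: {C} ∪ {A} = {A,C} (union, +1)
BGH@1: {A,C} ∩ {C} = {C} (intersection, +0)
BGHK@1: {C} ∪ {G} = {C,G} (union, +1)
BH@2: {C} ∩ {C} = {C} (intersection, +0)
BGH@2: {C} ∪ {A} = {A,C} (union, +1)
BGHK@2: {A,C} ∩ {A} = {A} (intersection, +0)
BH@3: {C} ∪ {A} = {A,C} (union, +1)
BGH@3: {A,C} ∩ {C} = {C} (intersection, +0)
BGHK@3: {C} ∪ {G} = {C,G} (union, +1)
BH@4: {C} ∪ {G} = {C,G} (union, +1)
BGH@4: {C,G} ∩ {C} = {C} (intersection, +0)
BGHK@4: {C} ∩ {C} = {C} (intersection, +0)
BH@5: {C} ∪ {A} = {A,C} (union, +1)
BGH@5: {A,C} ∪ {G} = {A,C,G} (union, +1)
BGHK@5: {A,C,G} ∩ {G} = {G} (intersection, +0)
BH@6: {A} ∪ {G} = {A,G} (union, +1)
BGH@6: {A,G} ∪ {C} = {A,C,G} (union, +1)
BGHK@6: {A,C,G} ∩ {A} = {A} (intersection, +0)
BH@7: {A} ∪ {G} = {A,G} (union, +1)
BGH@7: {A,G} ∩ {A} = {A} (intersection, +0)
BGHK@7: {A} ∪ {C} = {A,C} (union, +1)
per-site changes: [2, 2, 1, 2, 1, 2, 2, 2]; total = 14

14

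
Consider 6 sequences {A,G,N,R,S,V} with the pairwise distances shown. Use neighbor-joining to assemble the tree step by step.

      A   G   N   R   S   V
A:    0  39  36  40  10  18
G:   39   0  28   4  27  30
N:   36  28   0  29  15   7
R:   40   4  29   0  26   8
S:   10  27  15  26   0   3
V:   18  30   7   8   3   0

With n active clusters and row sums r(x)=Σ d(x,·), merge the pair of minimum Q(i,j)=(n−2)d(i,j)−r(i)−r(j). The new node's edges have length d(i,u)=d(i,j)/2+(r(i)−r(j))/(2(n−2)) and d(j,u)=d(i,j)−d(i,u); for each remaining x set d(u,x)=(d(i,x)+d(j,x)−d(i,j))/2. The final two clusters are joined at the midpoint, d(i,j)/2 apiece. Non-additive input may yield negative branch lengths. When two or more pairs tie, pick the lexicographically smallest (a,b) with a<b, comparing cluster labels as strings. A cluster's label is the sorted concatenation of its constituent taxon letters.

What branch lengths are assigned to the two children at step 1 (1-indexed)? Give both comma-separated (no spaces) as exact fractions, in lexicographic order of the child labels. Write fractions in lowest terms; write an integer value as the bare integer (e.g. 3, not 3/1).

37/8,-5/8

1. join G+R (d=4, Q=-219) ⇒ GR; edges |G|=37/8, |R|=-5/8
  updated: d(A,GR)=75/2, d(GR,N)=53/2, d(GR,S)=49/2, d(GR,V)=17
2. join A+S (d=10, Q=-124) ⇒ AS; edges |A|=79/6, |S|=-19/6
  updated: d(AS,GR)=26, d(AS,N)=41/2, d(AS,V)=11/2
3. join AS+V (d=11/2, Q=-141/2) ⇒ ASV; edges |AS|=67/8, |V|=-23/8
  updated: d(ASV,GR)=75/4, d(ASV,N)=11
4. join ASV+GR (d=75/4, Q=-225/4) ⇒ AGRSV; edges |ASV|=13/8, |GR|=137/8
  updated: d(AGRSV,N)=75/8
5. join AGRSV+N (d=75/8) ⇒ AGNRSV; edges |AGRSV|=75/16, |N|=75/16
final tree: ((((A:79/6,S:-19/6):67/8,V:-23/8):13/8,(G:37/8,R:-5/8):137/8):75/16,N:75/16)
total length: 381/8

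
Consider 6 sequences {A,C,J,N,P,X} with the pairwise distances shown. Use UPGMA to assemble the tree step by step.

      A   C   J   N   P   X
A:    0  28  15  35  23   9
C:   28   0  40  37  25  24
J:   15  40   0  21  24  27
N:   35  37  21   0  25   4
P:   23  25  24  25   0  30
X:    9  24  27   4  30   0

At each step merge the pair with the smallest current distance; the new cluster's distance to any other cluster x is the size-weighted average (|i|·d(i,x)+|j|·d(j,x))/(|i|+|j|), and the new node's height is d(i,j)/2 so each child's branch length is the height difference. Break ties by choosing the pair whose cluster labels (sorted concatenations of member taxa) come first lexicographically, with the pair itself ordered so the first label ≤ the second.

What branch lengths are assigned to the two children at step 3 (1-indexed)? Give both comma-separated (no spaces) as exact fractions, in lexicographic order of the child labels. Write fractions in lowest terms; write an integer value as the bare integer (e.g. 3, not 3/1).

iteration 1: select N,X (d=4); attach at lengths (2, 2); label the merged cluster NX
  updated: d(A,NX)=22, d(C,NX)=61/2, d(J,NX)=24, d(NX,P)=55/2
iteration 2: select A,J (d=15); attach at lengths (15/2, 15/2); label the merged cluster AJ
  updated: d(AJ,C)=34, d(AJ,NX)=23, d(AJ,P)=47/2
iteration 3: select AJ,NX (d=23); attach at lengths (4, 19/2); label the merged cluster AJNX
  updated: d(AJNX,C)=129/4, d(AJNX,P)=51/2
iteration 4: select C,P (d=25); attach at lengths (25/2, 25/2); label the merged cluster CP
  updated: d(AJNX,CP)=231/8
iteration 5: select AJNX,CP (d=231/8); attach at lengths (47/16, 31/16); label the merged cluster ACJNPX
final tree: (((A:15/2,J:15/2):4,(N:2,X:2):19/2):47/16,(C:25/2,P:25/2):31/16)
total length: 499/8

4,19/2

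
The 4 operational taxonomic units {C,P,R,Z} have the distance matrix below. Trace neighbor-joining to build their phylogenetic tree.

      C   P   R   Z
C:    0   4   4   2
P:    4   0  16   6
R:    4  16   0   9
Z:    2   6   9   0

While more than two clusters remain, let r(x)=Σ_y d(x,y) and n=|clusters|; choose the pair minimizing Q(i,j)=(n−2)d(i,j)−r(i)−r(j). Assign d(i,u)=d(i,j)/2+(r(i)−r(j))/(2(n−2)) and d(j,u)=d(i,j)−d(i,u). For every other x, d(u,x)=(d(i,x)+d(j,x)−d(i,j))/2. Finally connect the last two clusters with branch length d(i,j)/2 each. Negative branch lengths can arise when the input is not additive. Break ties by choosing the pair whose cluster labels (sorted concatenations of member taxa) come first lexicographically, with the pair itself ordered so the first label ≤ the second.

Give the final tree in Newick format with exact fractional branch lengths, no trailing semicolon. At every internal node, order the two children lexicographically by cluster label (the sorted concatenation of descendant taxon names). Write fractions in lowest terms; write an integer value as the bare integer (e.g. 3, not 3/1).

(((C:-11/4,R:27/4):11/4,P:21/4):3/8,Z:3/8)

step 1: merge (C,R) at d=4, Q=-31; branch lengths C→-11/4, R→27/4; new cluster CR
  updated: d(CR,P)=8, d(CR,Z)=7/2
step 2: merge (CR,P) at d=8, Q=-35/2; branch lengths CR→11/4, P→21/4; new cluster CPR
  updated: d(CPR,Z)=3/4
step 3: merge (CPR,Z) at d=3/4; branch lengths CPR→3/8, Z→3/8; new cluster CPRZ
final tree: (((C:-11/4,R:27/4):11/4,P:21/4):3/8,Z:3/8)
total length: 51/4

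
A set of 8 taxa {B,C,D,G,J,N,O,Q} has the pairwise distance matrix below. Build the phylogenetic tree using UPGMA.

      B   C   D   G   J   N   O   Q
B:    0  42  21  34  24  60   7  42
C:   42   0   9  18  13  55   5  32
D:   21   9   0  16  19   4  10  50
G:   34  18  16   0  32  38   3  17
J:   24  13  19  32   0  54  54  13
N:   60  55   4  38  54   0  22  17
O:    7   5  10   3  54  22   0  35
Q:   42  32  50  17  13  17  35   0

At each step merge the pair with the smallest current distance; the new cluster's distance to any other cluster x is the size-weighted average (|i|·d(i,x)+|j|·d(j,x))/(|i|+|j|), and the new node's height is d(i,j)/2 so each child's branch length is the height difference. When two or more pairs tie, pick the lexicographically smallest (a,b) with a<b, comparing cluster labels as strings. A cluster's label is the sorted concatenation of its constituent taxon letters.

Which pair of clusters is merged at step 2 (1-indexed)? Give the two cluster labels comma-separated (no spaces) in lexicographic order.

step 1: merge (G,O) at d=3; branch lengths G→3/2, O→3/2; new cluster GO
  updated: d(B,GO)=41/2, d(C,GO)=23/2, d(D,GO)=13, d(GO,J)=43, d(GO,N)=30, d(GO,Q)=26
step 2: merge (D,N) at d=4; branch lengths D→2, N→2; new cluster DN
  updated: d(B,DN)=81/2, d(C,DN)=32, d(DN,GO)=43/2, d(DN,J)=73/2, d(DN,Q)=67/2
step 3: merge (C,GO) at d=23/2; branch lengths C→23/4, GO→17/4; new cluster CGO
  updated: d(B,CGO)=83/3, d(CGO,DN)=25, d(CGO,J)=33, d(CGO,Q)=28
step 4: merge (J,Q) at d=13; branch lengths J→13/2, Q→13/2; new cluster JQ
  updated: d(B,JQ)=33, d(CGO,JQ)=61/2, d(DN,JQ)=35
step 5: merge (CGO,DN) at d=25; branch lengths CGO→27/4, DN→21/2; new cluster CDGNO
  updated: d(B,CDGNO)=164/5, d(CDGNO,JQ)=323/10
step 6: merge (CDGNO,JQ) at d=323/10; branch lengths CDGNO→73/20, JQ→193/20; new cluster CDGJNOQ
  updated: d(B,CDGJNOQ)=230/7
step 7: merge (B,CDGJNOQ) at d=230/7; branch lengths B→115/7, CDGJNOQ→39/140; new cluster BCDGJNOQ
final tree: (B:115/7,(((C:23/4,(G:3/2,O:3/2):17/4):27/4,(D:2,N:2):21/2):73/20,(J:13/2,Q:13/2):193/20):39/140)
total length: 2704/35

D,N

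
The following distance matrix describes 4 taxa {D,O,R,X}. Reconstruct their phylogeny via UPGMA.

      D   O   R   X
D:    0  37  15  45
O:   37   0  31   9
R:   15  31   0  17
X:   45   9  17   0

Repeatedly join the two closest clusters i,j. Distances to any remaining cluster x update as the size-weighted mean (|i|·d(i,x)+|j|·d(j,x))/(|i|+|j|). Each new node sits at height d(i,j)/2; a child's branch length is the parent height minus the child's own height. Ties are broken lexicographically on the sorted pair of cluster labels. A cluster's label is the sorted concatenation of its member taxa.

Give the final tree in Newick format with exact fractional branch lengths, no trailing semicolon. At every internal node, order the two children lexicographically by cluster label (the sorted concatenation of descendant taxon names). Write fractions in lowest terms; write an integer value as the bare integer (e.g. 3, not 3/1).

((D:15/2,R:15/2):35/4,(O:9/2,X:9/2):47/4)

step 1: merge (O,X) at d=9; branch lengths O→9/2, X→9/2; new cluster OX
  updated: d(D,OX)=41, d(OX,R)=24
step 2: merge (D,R) at d=15; branch lengths D→15/2, R→15/2; new cluster DR
  updated: d(DR,OX)=65/2
step 3: merge (DR,OX) at d=65/2; branch lengths DR→35/4, OX→47/4; new cluster DORX
final tree: ((D:15/2,R:15/2):35/4,(O:9/2,X:9/2):47/4)
total length: 89/2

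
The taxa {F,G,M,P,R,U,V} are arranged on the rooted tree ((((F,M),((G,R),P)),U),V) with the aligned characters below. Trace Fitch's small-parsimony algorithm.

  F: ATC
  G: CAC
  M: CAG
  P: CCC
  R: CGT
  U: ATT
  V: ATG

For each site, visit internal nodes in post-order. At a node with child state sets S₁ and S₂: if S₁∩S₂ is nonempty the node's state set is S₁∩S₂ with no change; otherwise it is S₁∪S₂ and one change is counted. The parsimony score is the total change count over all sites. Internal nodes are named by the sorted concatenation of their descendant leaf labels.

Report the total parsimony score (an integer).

10

[col 0] FM: children F:{A}, M:{C} ∪→ {A,C}; cost 1
[col 0] GR: children G:{C}, R:{C} ∩→ {C}; cost 0
[col 0] GPR: children GR:{C}, P:{C} ∩→ {C}; cost 0
[col 0] FGMPR: children FM:{A,C}, GPR:{C} ∩→ {C}; cost 0
[col 0] FGMPRU: children FGMPR:{C}, U:{A} ∪→ {A,C}; cost 1
[col 0] FGMPRUV: children FGMPRU:{A,C}, V:{A} ∩→ {A}; cost 0
[col 1] FM: children F:{T}, M:{A} ∪→ {A,T}; cost 1
[col 1] GR: children G:{A}, R:{G} ∪→ {A,G}; cost 1
[col 1] GPR: children GR:{A,G}, P:{C} ∪→ {A,C,G}; cost 1
[col 1] FGMPR: children FM:{A,T}, GPR:{A,C,G} ∩→ {A}; cost 0
[col 1] FGMPRU: children FGMPR:{A}, U:{T} ∪→ {A,T}; cost 1
[col 1] FGMPRUV: children FGMPRU:{A,T}, V:{T} ∩→ {T}; cost 0
[col 2] FM: children F:{C}, M:{G} ∪→ {C,G}; cost 1
[col 2] GR: children G:{C}, R:{T} ∪→ {C,T}; cost 1
[col 2] GPR: children GR:{C,T}, P:{C} ∩→ {C}; cost 0
[col 2] FGMPR: children FM:{C,G}, GPR:{C} ∩→ {C}; cost 0
[col 2] FGMPRU: children FGMPR:{C}, U:{T} ∪→ {C,T}; cost 1
[col 2] FGMPRUV: children FGMPRU:{C,T}, V:{G} ∪→ {C,G,T}; cost 1
per-site changes: [2, 4, 4]; total = 10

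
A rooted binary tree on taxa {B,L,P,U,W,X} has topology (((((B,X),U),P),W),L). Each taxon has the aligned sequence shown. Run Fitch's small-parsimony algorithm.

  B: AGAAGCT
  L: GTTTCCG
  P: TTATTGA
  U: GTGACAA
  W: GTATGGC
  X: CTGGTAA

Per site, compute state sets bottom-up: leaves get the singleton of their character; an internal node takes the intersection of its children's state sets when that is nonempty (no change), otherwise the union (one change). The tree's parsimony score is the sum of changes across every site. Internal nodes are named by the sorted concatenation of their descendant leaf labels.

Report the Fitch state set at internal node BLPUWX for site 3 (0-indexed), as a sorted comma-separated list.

site 0, node BX: B={A} ∪ X={C} → {A,C} (+1)
site 0, node BUX: BX={A,C} ∪ U={G} → {A,C,G} (+1)
site 0, node BPUX: BUX={A,C,G} ∪ P={T} → {A,C,G,T} (+1)
site 0, node BPUWX: BPUX={A,C,G,T} ∩ W={G} → {G} (+0)
site 0, node BLPUWX: BPUWX={G} ∩ L={G} → {G} (+0)
site 1, node BX: B={G} ∪ X={T} → {G,T} (+1)
site 1, node BUX: BX={G,T} ∩ U={T} → {T} (+0)
site 1, node BPUX: BUX={T} ∩ P={T} → {T} (+0)
site 1, node BPUWX: BPUX={T} ∩ W={T} → {T} (+0)
site 1, node BLPUWX: BPUWX={T} ∩ L={T} → {T} (+0)
site 2, node BX: B={A} ∪ X={G} → {A,G} (+1)
site 2, node BUX: BX={A,G} ∩ U={G} → {G} (+0)
site 2, node BPUX: BUX={G} ∪ P={A} → {A,G} (+1)
site 2, node BPUWX: BPUX={A,G} ∩ W={A} → {A} (+0)
site 2, node BLPUWX: BPUWX={A} ∪ L={T} → {A,T} (+1)
site 3, node BX: B={A} ∪ X={G} → {A,G} (+1)
site 3, node BUX: BX={A,G} ∩ U={A} → {A} (+0)
site 3, node BPUX: BUX={A} ∪ P={T} → {A,T} (+1)
site 3, node BPUWX: BPUX={A,T} ∩ W={T} → {T} (+0)
site 3, node BLPUWX: BPUWX={T} ∩ L={T} → {T} (+0)
site 4, node BX: B={G} ∪ X={T} → {G,T} (+1)
site 4, node BUX: BX={G,T} ∪ U={C} → {C,G,T} (+1)
site 4, node BPUX: BUX={C,G,T} ∩ P={T} → {T} (+0)
site 4, node BPUWX: BPUX={T} ∪ W={G} → {G,T} (+1)
site 4, node BLPUWX: BPUWX={G,T} ∪ L={C} → {C,G,T} (+1)
site 5, node BX: B={C} ∪ X={A} → {A,C} (+1)
site 5, node BUX: BX={A,C} ∩ U={A} → {A} (+0)
site 5, node BPUX: BUX={A} ∪ P={G} → {A,G} (+1)
site 5, node BPUWX: BPUX={A,G} ∩ W={G} → {G} (+0)
site 5, node BLPUWX: BPUWX={G} ∪ L={C} → {C,G} (+1)
site 6, node BX: B={T} ∪ X={A} → {A,T} (+1)
site 6, node BUX: BX={A,T} ∩ U={A} → {A} (+0)
site 6, node BPUX: BUX={A} ∩ P={A} → {A} (+0)
site 6, node BPUWX: BPUX={A} ∪ W={C} → {A,C} (+1)
site 6, node BLPUWX: BPUWX={A,C} ∪ L={G} → {A,C,G} (+1)
per-site changes: [3, 1, 3, 2, 4, 3, 3]; total = 19

T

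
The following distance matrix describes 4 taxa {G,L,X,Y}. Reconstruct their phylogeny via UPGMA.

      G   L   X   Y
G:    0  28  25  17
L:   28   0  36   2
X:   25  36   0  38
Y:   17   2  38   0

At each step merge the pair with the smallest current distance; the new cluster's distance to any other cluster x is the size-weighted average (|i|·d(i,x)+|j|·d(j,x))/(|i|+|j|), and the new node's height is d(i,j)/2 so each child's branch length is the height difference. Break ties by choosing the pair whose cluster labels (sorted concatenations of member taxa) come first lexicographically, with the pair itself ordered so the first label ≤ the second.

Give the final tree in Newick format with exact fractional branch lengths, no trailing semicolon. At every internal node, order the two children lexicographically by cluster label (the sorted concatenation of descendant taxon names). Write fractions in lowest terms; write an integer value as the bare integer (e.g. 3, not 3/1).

step 1: merge (L,Y) at d=2; branch lengths L→1, Y→1; new cluster LY
  updated: d(G,LY)=45/2, d(LY,X)=37
step 2: merge (G,LY) at d=45/2; branch lengths G→45/4, LY→41/4; new cluster GLY
  updated: d(GLY,X)=33
step 3: merge (GLY,X) at d=33; branch lengths GLY→21/4, X→33/2; new cluster GLXY
final tree: ((G:45/4,(L:1,Y:1):41/4):21/4,X:33/2)
total length: 181/4

((G:45/4,(L:1,Y:1):41/4):21/4,X:33/2)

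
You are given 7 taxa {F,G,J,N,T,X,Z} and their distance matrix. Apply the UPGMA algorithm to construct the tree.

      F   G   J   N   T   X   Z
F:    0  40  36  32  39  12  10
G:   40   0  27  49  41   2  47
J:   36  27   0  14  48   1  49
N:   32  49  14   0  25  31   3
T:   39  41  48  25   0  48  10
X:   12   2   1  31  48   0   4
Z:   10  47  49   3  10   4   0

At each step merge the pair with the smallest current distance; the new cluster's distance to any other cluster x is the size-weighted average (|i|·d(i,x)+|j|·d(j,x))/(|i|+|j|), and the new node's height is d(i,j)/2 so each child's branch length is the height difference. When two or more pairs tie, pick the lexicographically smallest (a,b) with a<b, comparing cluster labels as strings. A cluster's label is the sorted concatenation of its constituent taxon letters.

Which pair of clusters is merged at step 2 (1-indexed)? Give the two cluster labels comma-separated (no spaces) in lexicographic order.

N,Z

1. join J+X (d=1) ⇒ JX; edges |J|=1/2, |X|=1/2
  updated: d(F,JX)=24, d(G,JX)=29/2, d(JX,N)=45/2, d(JX,T)=48, d(JX,Z)=53/2
2. join N+Z (d=3) ⇒ NZ; edges |N|=3/2, |Z|=3/2
  updated: d(F,NZ)=21, d(G,NZ)=48, d(JX,NZ)=49/2, d(NZ,T)=35/2
3. join G+JX (d=29/2) ⇒ GJX; edges |G|=29/4, |JX|=27/4
  updated: d(F,GJX)=88/3, d(GJX,NZ)=97/3, d(GJX,T)=137/3
4. join NZ+T (d=35/2) ⇒ NTZ; edges |NZ|=29/4, |T|=35/4
  updated: d(F,NTZ)=27, d(GJX,NTZ)=331/9
5. join F+NTZ (d=27) ⇒ FNTZ; edges |F|=27/2, |NTZ|=19/4
  updated: d(FNTZ,GJX)=419/12
6. join FNTZ+GJX (d=419/12) ⇒ FGJNTXZ; edges |FNTZ|=95/24, |GJX|=245/24
final tree: ((F:27/2,((N:3/2,Z:3/2):29/4,T:35/4):19/4):95/24,(G:29/4,(J:1/2,X:1/2):27/4):245/24)
total length: 797/12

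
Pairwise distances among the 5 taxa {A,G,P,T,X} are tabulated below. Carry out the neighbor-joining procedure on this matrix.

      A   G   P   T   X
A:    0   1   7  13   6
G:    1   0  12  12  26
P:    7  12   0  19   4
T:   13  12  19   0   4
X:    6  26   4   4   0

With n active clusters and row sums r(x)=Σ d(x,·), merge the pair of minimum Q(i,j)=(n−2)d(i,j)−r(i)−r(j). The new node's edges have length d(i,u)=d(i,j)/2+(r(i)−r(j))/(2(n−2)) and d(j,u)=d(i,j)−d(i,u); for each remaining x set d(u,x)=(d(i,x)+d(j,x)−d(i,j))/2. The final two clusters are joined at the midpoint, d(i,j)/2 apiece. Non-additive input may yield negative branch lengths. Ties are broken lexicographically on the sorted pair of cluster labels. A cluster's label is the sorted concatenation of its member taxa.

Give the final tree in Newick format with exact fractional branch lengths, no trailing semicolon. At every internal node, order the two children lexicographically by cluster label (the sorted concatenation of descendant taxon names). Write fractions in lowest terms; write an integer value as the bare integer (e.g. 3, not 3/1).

(((A:-25/8,G:33/8):45/8,P:27/8):49/16,(T:10/3,X:2/3):49/16)

1. join T+X (d=4, Q=-76) ⇒ TX; edges |T|=10/3, |X|=2/3
  updated: d(A,TX)=15/2, d(G,TX)=17, d(P,TX)=19/2
2. join A+G (d=1, Q=-87/2) ⇒ AG; edges |A|=-25/8, |G|=33/8
  updated: d(AG,P)=9, d(AG,TX)=47/4
3. join AG+P (d=9, Q=-121/4) ⇒ AGP; edges |AG|=45/8, |P|=27/8
  updated: d(AGP,TX)=49/8
4. join AGP+TX (d=49/8) ⇒ AGPTX; edges |AGP|=49/16, |TX|=49/16
final tree: (((A:-25/8,G:33/8):45/8,P:27/8):49/16,(T:10/3,X:2/3):49/16)
total length: 161/8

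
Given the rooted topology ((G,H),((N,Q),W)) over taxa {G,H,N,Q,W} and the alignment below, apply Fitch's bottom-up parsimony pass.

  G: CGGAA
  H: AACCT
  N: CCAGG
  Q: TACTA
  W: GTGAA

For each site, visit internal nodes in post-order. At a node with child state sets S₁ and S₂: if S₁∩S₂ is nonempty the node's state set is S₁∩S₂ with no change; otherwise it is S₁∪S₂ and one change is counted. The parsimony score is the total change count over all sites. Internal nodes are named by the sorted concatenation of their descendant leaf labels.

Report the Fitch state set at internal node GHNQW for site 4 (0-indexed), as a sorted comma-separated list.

A

site 0, node GH: G={C} ∪ H={A} → {A,C} (+1)
site 0, node NQ: N={C} ∪ Q={T} → {C,T} (+1)
site 0, node NQW: NQ={C,T} ∪ W={G} → {C,G,T} (+1)
site 0, node GHNQW: GH={A,C} ∩ NQW={C,G,T} → {C} (+0)
site 1, node GH: G={G} ∪ H={A} → {A,G} (+1)
site 1, node NQ: N={C} ∪ Q={A} → {A,C} (+1)
site 1, node NQW: NQ={A,C} ∪ W={T} → {A,C,T} (+1)
site 1, node GHNQW: GH={A,G} ∩ NQW={A,C,T} → {A} (+0)
site 2, node GH: G={G} ∪ H={C} → {C,G} (+1)
site 2, node NQ: N={A} ∪ Q={C} → {A,C} (+1)
site 2, node NQW: NQ={A,C} ∪ W={G} → {A,C,G} (+1)
site 2, node GHNQW: GH={C,G} ∩ NQW={A,C,G} → {C,G} (+0)
site 3, node GH: G={A} ∪ H={C} → {A,C} (+1)
site 3, node NQ: N={G} ∪ Q={T} → {G,T} (+1)
site 3, node NQW: NQ={G,T} ∪ W={A} → {A,G,T} (+1)
site 3, node GHNQW: GH={A,C} ∩ NQW={A,G,T} → {A} (+0)
site 4, node GH: G={A} ∪ H={T} → {A,T} (+1)
site 4, node NQ: N={G} ∪ Q={A} → {A,G} (+1)
site 4, node NQW: NQ={A,G} ∩ W={A} → {A} (+0)
site 4, node GHNQW: GH={A,T} ∩ NQW={A} → {A} (+0)
per-site changes: [3, 3, 3, 3, 2]; total = 14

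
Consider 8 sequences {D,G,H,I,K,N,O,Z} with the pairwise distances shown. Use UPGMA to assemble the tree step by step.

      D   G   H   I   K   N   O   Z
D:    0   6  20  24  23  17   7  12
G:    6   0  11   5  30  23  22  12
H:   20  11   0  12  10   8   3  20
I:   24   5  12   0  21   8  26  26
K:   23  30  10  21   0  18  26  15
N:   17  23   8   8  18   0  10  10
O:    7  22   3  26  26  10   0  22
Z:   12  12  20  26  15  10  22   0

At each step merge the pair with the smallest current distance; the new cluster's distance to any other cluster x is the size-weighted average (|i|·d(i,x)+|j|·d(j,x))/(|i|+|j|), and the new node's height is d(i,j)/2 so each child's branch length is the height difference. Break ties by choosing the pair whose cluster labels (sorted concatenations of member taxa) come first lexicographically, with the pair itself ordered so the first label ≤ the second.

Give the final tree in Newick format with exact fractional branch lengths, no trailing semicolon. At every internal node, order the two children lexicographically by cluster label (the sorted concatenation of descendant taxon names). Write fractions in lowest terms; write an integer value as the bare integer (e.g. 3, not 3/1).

step 1: merge (H,O) at d=3; branch lengths H→3/2, O→3/2; new cluster HO
  updated: d(D,HO)=27/2, d(G,HO)=33/2, d(HO,I)=19, d(HO,K)=18, d(HO,N)=9, d(HO,Z)=21
step 2: merge (G,I) at d=5; branch lengths G→5/2, I→5/2; new cluster GI
  updated: d(D,GI)=15, d(GI,HO)=71/4, d(GI,K)=51/2, d(GI,N)=31/2, d(GI,Z)=19
step 3: merge (HO,N) at d=9; branch lengths HO→3, N→9/2; new cluster HNO
  updated: d(D,HNO)=44/3, d(GI,HNO)=17, d(HNO,K)=18, d(HNO,Z)=52/3
step 4: merge (D,Z) at d=12; branch lengths D→6, Z→6; new cluster DZ
  updated: d(DZ,GI)=17, d(DZ,HNO)=16, d(DZ,K)=19
step 5: merge (DZ,HNO) at d=16; branch lengths DZ→2, HNO→7/2; new cluster DHNOZ
  updated: d(DHNOZ,GI)=17, d(DHNOZ,K)=92/5
step 6: merge (DHNOZ,GI) at d=17; branch lengths DHNOZ→1/2, GI→6; new cluster DGHINOZ
  updated: d(DGHINOZ,K)=143/7
step 7: merge (DGHINOZ,K) at d=143/7; branch lengths DGHINOZ→12/7, K→143/14; new cluster DGHIKNOZ
final tree: ((((D:6,Z:6):2,((H:3/2,O:3/2):3,N:9/2):7/2):1/2,(G:5/2,I:5/2):6):12/7,K:143/14)
total length: 360/7

((((D:6,Z:6):2,((H:3/2,O:3/2):3,N:9/2):7/2):1/2,(G:5/2,I:5/2):6):12/7,K:143/14)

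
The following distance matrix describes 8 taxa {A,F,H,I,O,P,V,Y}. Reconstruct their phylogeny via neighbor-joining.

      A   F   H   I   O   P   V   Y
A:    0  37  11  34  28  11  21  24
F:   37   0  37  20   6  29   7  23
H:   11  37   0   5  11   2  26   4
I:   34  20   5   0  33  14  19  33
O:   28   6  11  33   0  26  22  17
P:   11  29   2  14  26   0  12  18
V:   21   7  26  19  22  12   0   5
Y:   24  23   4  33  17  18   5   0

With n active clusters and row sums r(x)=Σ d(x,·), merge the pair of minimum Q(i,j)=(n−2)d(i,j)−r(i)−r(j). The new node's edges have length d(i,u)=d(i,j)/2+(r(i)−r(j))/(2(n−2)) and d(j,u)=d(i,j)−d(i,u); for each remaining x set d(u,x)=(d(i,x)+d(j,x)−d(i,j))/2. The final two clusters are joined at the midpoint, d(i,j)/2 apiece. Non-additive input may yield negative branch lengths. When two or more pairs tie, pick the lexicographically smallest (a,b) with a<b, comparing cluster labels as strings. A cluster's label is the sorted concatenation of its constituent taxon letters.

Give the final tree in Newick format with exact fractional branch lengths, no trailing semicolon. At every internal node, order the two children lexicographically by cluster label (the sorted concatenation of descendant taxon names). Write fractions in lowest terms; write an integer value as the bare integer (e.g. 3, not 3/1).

(((((A:157/16,P:19/16):7/3,(H:-69/20,I:169/20):59/12):59/8,(F:13/3,O:5/3):77/8):17/8,V:17/16):63/32,Y:63/32)

step 1: merge (F,O) at d=6, Q=-266; branch lengths F→13/3, O→5/3; new cluster FO
  updated: d(A,FO)=59/2, d(FO,H)=21, d(FO,I)=47/2, d(FO,P)=49/2, d(FO,V)=23/2, d(FO,Y)=17
step 2: merge (H,I) at d=5, Q=-345/2; branch lengths H→-69/20, I→169/20; new cluster HI
  updated: d(A,HI)=20, d(FO,HI)=79/4, d(HI,P)=11/2, d(HI,V)=20, d(HI,Y)=16
step 3: merge (A,P) at d=11, Q=-265/2; branch lengths A→157/16, P→19/16; new cluster AP
  updated: d(AP,FO)=43/2, d(AP,HI)=29/4, d(AP,V)=11, d(AP,Y)=31/2
step 4: merge (AP,HI) at d=29/4, Q=-193/2; branch lengths AP→7/3, HI→59/12; new cluster AHIP
  updated: d(AHIP,FO)=17, d(AHIP,V)=95/8, d(AHIP,Y)=97/8
step 5: merge (AHIP,FO) at d=17, Q=-105/2; branch lengths AHIP→59/8, FO→77/8; new cluster AFHIOP
  updated: d(AFHIOP,V)=51/16, d(AFHIOP,Y)=97/16
step 6: merge (AFHIOP,V) at d=51/16, Q=-57/4; branch lengths AFHIOP→17/8, V→17/16; new cluster AFHIOPV
  updated: d(AFHIOPV,Y)=63/16
step 7: merge (AFHIOPV,Y) at d=63/16; branch lengths AFHIOPV→63/32, Y→63/32; new cluster AFHIOPVY
final tree: (((((A:157/16,P:19/16):7/3,(H:-69/20,I:169/20):59/12):59/8,(F:13/3,O:5/3):77/8):17/8,V:17/16):63/32,Y:63/32)
total length: 427/8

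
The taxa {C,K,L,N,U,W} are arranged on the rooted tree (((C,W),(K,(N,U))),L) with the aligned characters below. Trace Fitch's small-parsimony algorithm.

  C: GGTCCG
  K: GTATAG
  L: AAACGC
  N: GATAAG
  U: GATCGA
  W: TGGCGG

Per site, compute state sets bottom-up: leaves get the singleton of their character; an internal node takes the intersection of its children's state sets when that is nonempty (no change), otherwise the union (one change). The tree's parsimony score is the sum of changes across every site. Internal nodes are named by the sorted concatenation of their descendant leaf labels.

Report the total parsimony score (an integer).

14

[col 0] CW: children C:{G}, W:{T} ∪→ {G,T}; cost 1
[col 0] NU: children N:{G}, U:{G} ∩→ {G}; cost 0
[col 0] KNU: children K:{G}, NU:{G} ∩→ {G}; cost 0
[col 0] CKNUW: children CW:{G,T}, KNU:{G} ∩→ {G}; cost 0
[col 0] CKLNUW: children CKNUW:{G}, L:{A} ∪→ {A,G}; cost 1
[col 1] CW: children C:{G}, W:{G} ∩→ {G}; cost 0
[col 1] NU: children N:{A}, U:{A} ∩→ {A}; cost 0
[col 1] KNU: children K:{T}, NU:{A} ∪→ {A,T}; cost 1
[col 1] CKNUW: children CW:{G}, KNU:{A,T} ∪→ {A,G,T}; cost 1
[col 1] CKLNUW: children CKNUW:{A,G,T}, L:{A} ∩→ {A}; cost 0
[col 2] CW: children C:{T}, W:{G} ∪→ {G,T}; cost 1
[col 2] NU: children N:{T}, U:{T} ∩→ {T}; cost 0
[col 2] KNU: children K:{A}, NU:{T} ∪→ {A,T}; cost 1
[col 2] CKNUW: children CW:{G,T}, KNU:{A,T} ∩→ {T}; cost 0
[col 2] CKLNUW: children CKNUW:{T}, L:{A} ∪→ {A,T}; cost 1
[col 3] CW: children C:{C}, W:{C} ∩→ {C}; cost 0
[col 3] NU: children N:{A}, U:{C} ∪→ {A,C}; cost 1
[col 3] KNU: children K:{T}, NU:{A,C} ∪→ {A,C,T}; cost 1
[col 3] CKNUW: children CW:{C}, KNU:{A,C,T} ∩→ {C}; cost 0
[col 3] CKLNUW: children CKNUW:{C}, L:{C} ∩→ {C}; cost 0
[col 4] CW: children C:{C}, W:{G} ∪→ {C,G}; cost 1
[col 4] NU: children N:{A}, U:{G} ∪→ {A,G}; cost 1
[col 4] KNU: children K:{A}, NU:{A,G} ∩→ {A}; cost 0
[col 4] CKNUW: children CW:{C,G}, KNU:{A} ∪→ {A,C,G}; cost 1
[col 4] CKLNUW: children CKNUW:{A,C,G}, L:{G} ∩→ {G}; cost 0
[col 5] CW: children C:{G}, W:{G} ∩→ {G}; cost 0
[col 5] NU: children N:{G}, U:{A} ∪→ {A,G}; cost 1
[col 5] KNU: children K:{G}, NU:{A,G} ∩→ {G}; cost 0
[col 5] CKNUW: children CW:{G}, KNU:{G} ∩→ {G}; cost 0
[col 5] CKLNUW: children CKNUW:{G}, L:{C} ∪→ {C,G}; cost 1
per-site changes: [2, 2, 3, 2, 3, 2]; total = 14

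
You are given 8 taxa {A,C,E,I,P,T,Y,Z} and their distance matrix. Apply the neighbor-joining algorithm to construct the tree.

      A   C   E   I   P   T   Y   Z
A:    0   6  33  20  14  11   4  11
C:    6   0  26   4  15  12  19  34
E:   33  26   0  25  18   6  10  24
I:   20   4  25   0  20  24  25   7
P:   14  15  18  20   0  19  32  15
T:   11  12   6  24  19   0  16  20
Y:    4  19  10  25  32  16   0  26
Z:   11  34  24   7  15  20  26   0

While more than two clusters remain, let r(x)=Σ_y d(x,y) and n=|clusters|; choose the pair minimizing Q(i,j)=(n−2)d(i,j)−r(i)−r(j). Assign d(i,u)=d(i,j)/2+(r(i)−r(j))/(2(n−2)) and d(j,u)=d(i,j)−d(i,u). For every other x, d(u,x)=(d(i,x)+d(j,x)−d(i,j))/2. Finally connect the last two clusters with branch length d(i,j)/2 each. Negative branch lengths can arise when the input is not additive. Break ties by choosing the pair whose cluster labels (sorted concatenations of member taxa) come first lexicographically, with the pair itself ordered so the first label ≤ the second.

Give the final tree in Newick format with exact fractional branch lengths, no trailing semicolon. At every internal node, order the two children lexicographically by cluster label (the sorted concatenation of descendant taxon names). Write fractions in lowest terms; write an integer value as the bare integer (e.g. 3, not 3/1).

step 1: merge (I,Z) at d=7, Q=-220; branch lengths I→5/2, Z→9/2; new cluster IZ
  updated: d(A,IZ)=12, d(C,IZ)=31/2, d(E,IZ)=21, d(IZ,P)=14, d(IZ,T)=37/2, d(IZ,Y)=22
step 2: merge (E,Y) at d=10, Q=-167; branch lengths E→61/10, Y→39/10; new cluster EY
  updated: d(A,EY)=27/2, d(C,EY)=35/2, d(EY,IZ)=33/2, d(EY,P)=20, d(EY,T)=6
step 3: merge (EY,T) at d=6, Q=-116; branch lengths EY→31/8, T→17/8; new cluster ETY
  updated: d(A,ETY)=37/4, d(C,ETY)=47/4, d(ETY,IZ)=29/2, d(ETY,P)=33/2
step 4: merge (IZ,P) at d=14, Q=-147/2; branch lengths IZ→77/12, P→91/12; new cluster IPZ
  updated: d(A,IPZ)=6, d(C,IPZ)=33/4, d(ETY,IPZ)=17/2
step 5: merge (A,C) at d=6, Q=-141/4; branch lengths A→29/16, C→67/16; new cluster AC
  updated: d(AC,ETY)=15/2, d(AC,IPZ)=33/8
step 6: merge (AC,ETY) at d=15/2, Q=-161/8; branch lengths AC→25/16, ETY→95/16; new cluster ACETY
  updated: d(ACETY,IPZ)=41/16
step 7: merge (ACETY,IPZ) at d=41/16; branch lengths ACETY→41/32, IPZ→41/32; new cluster ACEIPTYZ
final tree: (((A:29/16,C:67/16):25/16,((E:61/10,Y:39/10):31/8,T:17/8):95/16):41/32,((I:5/2,Z:9/2):77/12,P:91/12):41/32)
total length: 849/16

(((A:29/16,C:67/16):25/16,((E:61/10,Y:39/10):31/8,T:17/8):95/16):41/32,((I:5/2,Z:9/2):77/12,P:91/12):41/32)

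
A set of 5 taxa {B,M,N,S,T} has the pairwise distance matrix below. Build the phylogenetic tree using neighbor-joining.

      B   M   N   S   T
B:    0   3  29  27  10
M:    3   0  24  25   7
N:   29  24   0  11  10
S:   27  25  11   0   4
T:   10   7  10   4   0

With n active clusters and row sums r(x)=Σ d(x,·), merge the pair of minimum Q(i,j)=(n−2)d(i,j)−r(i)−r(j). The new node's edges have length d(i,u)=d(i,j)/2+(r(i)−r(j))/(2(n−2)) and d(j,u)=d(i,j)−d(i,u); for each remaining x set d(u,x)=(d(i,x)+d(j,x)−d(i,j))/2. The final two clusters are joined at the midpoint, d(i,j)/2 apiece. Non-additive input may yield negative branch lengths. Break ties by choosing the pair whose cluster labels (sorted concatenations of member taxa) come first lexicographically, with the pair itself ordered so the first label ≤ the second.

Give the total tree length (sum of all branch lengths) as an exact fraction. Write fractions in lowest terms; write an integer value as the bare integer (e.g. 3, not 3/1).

223/8

iteration 1: select B,M (d=3, Q=-119); attach at lengths (19/6, -1/6); label the merged cluster BM
  updated: d(BM,N)=25, d(BM,S)=49/2, d(BM,T)=7
iteration 2: select BM,T (d=7, Q=-127/2); attach at lengths (99/8, -43/8); label the merged cluster BMT
  updated: d(BMT,N)=14, d(BMT,S)=43/4
iteration 3: select BMT,N (d=14, Q=-143/4); attach at lengths (55/8, 57/8); label the merged cluster BMNT
  updated: d(BMNT,S)=31/8
iteration 4: select BMNT,S (d=31/8); attach at lengths (31/16, 31/16); label the merged cluster BMNST
final tree: ((((B:19/6,M:-1/6):99/8,T:-43/8):55/8,N:57/8):31/16,S:31/16)
total length: 223/8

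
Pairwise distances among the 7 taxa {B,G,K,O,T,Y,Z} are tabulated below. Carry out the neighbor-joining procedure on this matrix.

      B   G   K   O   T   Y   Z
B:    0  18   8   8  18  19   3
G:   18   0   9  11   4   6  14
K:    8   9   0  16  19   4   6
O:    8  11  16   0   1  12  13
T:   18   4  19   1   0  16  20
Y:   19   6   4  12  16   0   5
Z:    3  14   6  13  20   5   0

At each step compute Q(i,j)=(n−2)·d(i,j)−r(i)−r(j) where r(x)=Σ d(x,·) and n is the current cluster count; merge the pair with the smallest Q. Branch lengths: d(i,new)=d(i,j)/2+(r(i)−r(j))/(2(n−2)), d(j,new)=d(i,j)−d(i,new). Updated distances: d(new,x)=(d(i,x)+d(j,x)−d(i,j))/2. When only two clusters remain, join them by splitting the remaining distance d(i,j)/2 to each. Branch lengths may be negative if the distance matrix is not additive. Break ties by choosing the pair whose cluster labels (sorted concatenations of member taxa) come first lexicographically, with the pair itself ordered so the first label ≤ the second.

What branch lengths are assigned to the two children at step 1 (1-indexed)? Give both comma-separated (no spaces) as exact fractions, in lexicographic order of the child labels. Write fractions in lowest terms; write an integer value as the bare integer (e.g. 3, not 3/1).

iteration 1: select O,T (d=1, Q=-134); attach at lengths (-6/5, 11/5); label the merged cluster OT
  updated: d(B,OT)=25/2, d(G,OT)=7, d(K,OT)=17, d(OT,Y)=27/2, d(OT,Z)=16
iteration 2: select B,Z (d=3, Q=-185/2); attach at lengths (57/16, -9/16); label the merged cluster BZ
  updated: d(BZ,G)=29/2, d(BZ,K)=11/2, d(BZ,OT)=51/4, d(BZ,Y)=21/2
iteration 3: select G,OT (d=7, Q=-263/4); attach at lengths (29/24, 139/24); label the merged cluster GOT
  updated: d(BZ,GOT)=81/8, d(GOT,K)=19/2, d(GOT,Y)=25/4
iteration 4: select BZ,K (d=11/2, Q=-273/8); attach at lengths (145/32, 31/32); label the merged cluster BKZ
  updated: d(BKZ,GOT)=113/16, d(BKZ,Y)=9/2
iteration 5: select BKZ,GOT (d=113/16, Q=-285/16); attach at lengths (85/32, 141/32); label the merged cluster BGKOTZ
  updated: d(BGKOTZ,Y)=59/32
iteration 6: select BGKOTZ,Y (d=59/32); attach at lengths (59/64, 59/64); label the merged cluster BGKOTYZ
final tree: ((((B:57/16,Z:-9/16):145/32,K:31/32):85/32,(G:29/24,(O:-6/5,T:11/5):139/24):141/32):59/64,Y:59/64)
total length: 813/32

-6/5,11/5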